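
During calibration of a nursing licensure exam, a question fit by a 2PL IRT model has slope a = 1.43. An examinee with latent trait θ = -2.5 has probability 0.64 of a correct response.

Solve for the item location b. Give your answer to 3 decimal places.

-2.902

P(θ) = 1 / (1 + exp(−a(θ − b)))
logit(0.64) = ln(0.64/0.36) = 0.5754
b = θ − logit/(a) = -2.5 − 0.5754/1.4300 = -2.9024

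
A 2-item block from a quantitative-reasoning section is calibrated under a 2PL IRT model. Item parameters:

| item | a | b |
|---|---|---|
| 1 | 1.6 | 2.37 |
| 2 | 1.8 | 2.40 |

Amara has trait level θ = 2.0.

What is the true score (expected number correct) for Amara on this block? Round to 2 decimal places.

P(θ) = 1 / (1 + exp(−a(θ − b)))
P_1 = 1/(1+e^{0.5920}) = 0.3562
P_2 = 1/(1+e^{0.7200}) = 0.3274
E[score] = 0.3562 + 0.3274 = 0.6836

0.68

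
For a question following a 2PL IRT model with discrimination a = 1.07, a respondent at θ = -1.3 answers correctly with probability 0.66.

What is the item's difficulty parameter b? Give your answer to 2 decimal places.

-1.92

P(θ) = 1 / (1 + exp(−a(θ − b)))
logit(0.66) = ln(0.66/0.34) = 0.6633
b = θ − logit/(a) = -1.3 − 0.6633/1.0700 = -1.9199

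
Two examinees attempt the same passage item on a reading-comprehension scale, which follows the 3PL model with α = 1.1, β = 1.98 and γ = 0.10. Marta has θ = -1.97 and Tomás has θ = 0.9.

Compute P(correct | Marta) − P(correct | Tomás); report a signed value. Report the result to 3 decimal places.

P(θ) = γ + (1 − γ) · 1 / (1 + exp(−α(θ − β)))
P(Marta) = 0.1115  [exponent -4.3450]
P(Tomás) = 0.3103  [exponent -1.1880]
Difference = 0.1115 − 0.3103 = -0.1987

-0.199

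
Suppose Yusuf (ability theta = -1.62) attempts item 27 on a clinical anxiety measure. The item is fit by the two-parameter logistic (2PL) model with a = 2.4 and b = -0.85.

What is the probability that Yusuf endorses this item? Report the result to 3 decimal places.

P(theta) = 1 / (1 + exp(−a(theta − b)))
Exponent: 2.4 × (-1.62 − (-0.85)) = -1.8480
1/(1 + e^{1.8480}) = 0.1361

0.136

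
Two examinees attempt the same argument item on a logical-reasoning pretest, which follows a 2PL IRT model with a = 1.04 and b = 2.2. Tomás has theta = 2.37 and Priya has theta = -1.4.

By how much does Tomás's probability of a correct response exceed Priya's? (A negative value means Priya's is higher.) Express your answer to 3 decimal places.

P(theta) = 1 / (1 + exp(−a(theta − b)))
P(Tomás) = 0.5441  [exponent 0.1768]
P(Priya) = 0.0231  [exponent -3.7440]
Difference = 0.5441 − 0.0231 = 0.5210

0.521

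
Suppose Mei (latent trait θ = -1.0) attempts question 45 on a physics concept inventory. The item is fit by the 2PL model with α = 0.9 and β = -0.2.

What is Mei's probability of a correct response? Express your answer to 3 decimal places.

0.327

P(θ) = 1 / (1 + exp(−α(θ − β)))
Exponent: 0.9 × (-1.0 − (-0.2)) = -0.7200
1/(1 + e^{0.7200}) = 0.3274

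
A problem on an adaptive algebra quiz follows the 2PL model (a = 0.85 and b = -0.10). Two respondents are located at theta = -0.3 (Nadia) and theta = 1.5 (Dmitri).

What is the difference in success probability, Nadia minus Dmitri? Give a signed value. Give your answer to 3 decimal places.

P(theta) = 1 / (1 + exp(−a(theta − b)))
P(Nadia) = 0.4576  [exponent -0.1700]
P(Dmitri) = 0.7958  [exponent 1.3600]
Difference = 0.4576 − 0.7958 = -0.3382

-0.338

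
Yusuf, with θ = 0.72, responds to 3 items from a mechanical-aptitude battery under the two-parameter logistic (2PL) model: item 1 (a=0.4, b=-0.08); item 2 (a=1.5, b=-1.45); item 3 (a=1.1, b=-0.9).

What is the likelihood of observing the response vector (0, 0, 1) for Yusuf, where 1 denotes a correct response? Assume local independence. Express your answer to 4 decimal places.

P(θ) = 1 / (1 + exp(−a(θ − b)))
P_1 = 1/(1+e^{-0.3200}) = 0.5793
P_2 = 1/(1+e^{-3.2550}) = 0.9629
P_3 = 1/(1+e^{-1.7820}) = 0.8559
L = (1−P_1) × (1−P_2) × P_3 = 0.4207 × 0.0371 × 0.8559 = 0.01338

0.0134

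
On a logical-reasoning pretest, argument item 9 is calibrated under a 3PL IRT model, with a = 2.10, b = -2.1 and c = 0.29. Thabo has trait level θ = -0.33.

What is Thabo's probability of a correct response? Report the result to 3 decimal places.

0.983

P(θ) = c + (1 − c) · 1 / (1 + exp(−a(θ − b)))
Exponent: 2.10 × (-0.33 − (-2.1)) = 3.7170
1/(1 + e^{-3.7170}) = 0.9763
P = 0.29 + 0.71 × 0.9763 = 0.9832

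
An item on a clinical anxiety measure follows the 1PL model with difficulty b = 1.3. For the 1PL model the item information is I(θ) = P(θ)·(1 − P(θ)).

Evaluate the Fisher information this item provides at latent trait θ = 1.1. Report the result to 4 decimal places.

P = 1/(1+e^{0.2000}) = 0.4502
P(1−P) = 0.4502 × 0.5498 = 0.2475
I = P(1−P) = 0.24752

0.2475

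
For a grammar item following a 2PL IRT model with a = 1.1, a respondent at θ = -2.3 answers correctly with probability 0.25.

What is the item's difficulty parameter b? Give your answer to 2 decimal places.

P(θ) = 1 / (1 + exp(−a(θ − b)))
logit(0.25) = ln(0.25/0.75) = -1.0986
b = θ − logit/(a) = -2.3 − (-1.0986)/1.1000 = -1.3013

-1.30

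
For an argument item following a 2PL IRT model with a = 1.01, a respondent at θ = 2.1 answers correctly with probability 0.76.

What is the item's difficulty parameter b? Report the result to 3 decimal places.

0.959

P(θ) = 1 / (1 + exp(−a(θ − b)))
logit(0.76) = ln(0.76/0.24) = 1.1527
b = θ − logit/(a) = 2.1 − 1.1527/1.0100 = 0.9587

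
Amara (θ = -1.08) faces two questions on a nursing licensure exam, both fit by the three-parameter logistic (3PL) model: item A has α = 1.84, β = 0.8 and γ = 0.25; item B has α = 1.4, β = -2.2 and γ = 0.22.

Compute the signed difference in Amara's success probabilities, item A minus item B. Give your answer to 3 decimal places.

P(θ) = γ + (1 − γ) · 1 / (1 + exp(−α(θ − β)))
P_A = 0.2729
P_B = 0.8654
P_A − P_B = -0.5926

-0.593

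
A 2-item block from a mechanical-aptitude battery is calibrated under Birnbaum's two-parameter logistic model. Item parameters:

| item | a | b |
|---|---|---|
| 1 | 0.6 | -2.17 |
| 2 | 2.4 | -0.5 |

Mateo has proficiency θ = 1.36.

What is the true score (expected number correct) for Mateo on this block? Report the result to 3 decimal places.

1.881

P(θ) = 1 / (1 + exp(−a(θ − b)))
P_1 = 1/(1+e^{-2.1180}) = 0.8926
P_2 = 1/(1+e^{-4.4640}) = 0.9886
E[score] = 0.8926 + 0.9886 = 1.8813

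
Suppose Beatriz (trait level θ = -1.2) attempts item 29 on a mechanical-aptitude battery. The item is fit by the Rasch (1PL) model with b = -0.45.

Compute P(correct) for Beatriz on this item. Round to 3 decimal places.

0.321

P(θ) = 1 / (1 + exp(−(θ − b)))
Exponent: (-1.2 − (-0.45)) = -0.7500
1/(1 + e^{0.7500}) = 0.3208
P = 0.3208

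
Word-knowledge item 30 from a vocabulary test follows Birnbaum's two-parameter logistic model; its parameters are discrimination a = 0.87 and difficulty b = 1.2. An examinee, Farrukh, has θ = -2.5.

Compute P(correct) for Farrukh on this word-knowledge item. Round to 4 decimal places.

0.0385

P(θ) = 1 / (1 + exp(−a(θ − b)))
Exponent: 0.87 × (-2.5 − 1.2) = -3.2190
1/(1 + e^{3.2190}) = 0.0385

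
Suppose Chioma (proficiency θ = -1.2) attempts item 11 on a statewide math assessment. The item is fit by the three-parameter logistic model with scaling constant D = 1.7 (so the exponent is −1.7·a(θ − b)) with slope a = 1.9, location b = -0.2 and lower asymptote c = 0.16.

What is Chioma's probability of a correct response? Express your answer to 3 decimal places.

P(θ) = c + (1 − c) · 1 / (1 + exp(−D·a(θ − b)))
Exponent: 1.7 × 1.9 × (-1.2 − (-0.2)) = -3.2300
1/(1 + e^{3.2300}) = 0.0381
P = 0.16 + 0.84 × 0.0381 = 0.1920

0.192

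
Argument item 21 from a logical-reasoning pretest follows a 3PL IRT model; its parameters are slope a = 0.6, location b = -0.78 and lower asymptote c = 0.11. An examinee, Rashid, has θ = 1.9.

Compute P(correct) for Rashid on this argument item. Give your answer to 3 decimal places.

P(θ) = c + (1 − c) · 1 / (1 + exp(−a(θ − b)))
Exponent: 0.6 × (1.9 − (-0.78)) = 1.6080
1/(1 + e^{-1.6080}) = 0.8331
P = 0.11 + 0.89 × 0.8331 = 0.8515

0.851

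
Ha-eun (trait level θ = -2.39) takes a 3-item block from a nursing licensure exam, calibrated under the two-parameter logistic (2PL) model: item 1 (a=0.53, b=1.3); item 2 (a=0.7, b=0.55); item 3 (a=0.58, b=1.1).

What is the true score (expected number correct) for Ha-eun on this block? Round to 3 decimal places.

P(θ) = 1 / (1 + exp(−a(θ − b)))
P_1 = 1/(1+e^{1.9557}) = 0.1239
P_2 = 1/(1+e^{2.0580}) = 0.1132
P_3 = 1/(1+e^{2.0242}) = 0.1167
E[score] = 0.1239 + 0.1132 + 0.1167 = 0.3539

0.354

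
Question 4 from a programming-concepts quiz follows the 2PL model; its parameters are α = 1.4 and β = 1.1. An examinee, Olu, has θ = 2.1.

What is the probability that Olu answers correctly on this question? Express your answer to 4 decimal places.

0.8022

P(θ) = 1 / (1 + exp(−α(θ − β)))
Exponent: 1.4 × (2.1 − 1.1) = 1.4000
1/(1 + e^{-1.4000}) = 0.8022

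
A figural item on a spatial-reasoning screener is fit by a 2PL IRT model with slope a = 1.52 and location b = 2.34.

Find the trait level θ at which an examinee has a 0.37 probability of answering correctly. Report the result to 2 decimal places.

P(θ) = 1 / (1 + exp(−a(θ − b)))
logit = ln(0.3700/0.6300) = -0.5322
θ = b + logit/(a) = 2.34 + (-0.5322)/1.5200 = 1.9899

1.99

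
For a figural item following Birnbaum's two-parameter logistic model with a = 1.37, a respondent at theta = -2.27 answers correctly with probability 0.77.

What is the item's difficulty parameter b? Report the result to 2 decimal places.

-3.15

P(theta) = 1 / (1 + exp(−a(theta − b)))
logit(0.77) = ln(0.77/0.23) = 1.2083
b = theta − logit/(a) = -2.27 − 1.2083/1.3700 = -3.1520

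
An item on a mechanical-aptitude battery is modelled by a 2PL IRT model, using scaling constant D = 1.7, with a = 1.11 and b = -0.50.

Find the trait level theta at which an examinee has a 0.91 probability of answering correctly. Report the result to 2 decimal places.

P(theta) = 1 / (1 + exp(−D·a(theta − b)))
logit = ln(0.9100/0.0900) = 2.3136
theta = b + logit/(1.7·a) = -0.50 + 2.3136/1.8870 = 0.7261

0.73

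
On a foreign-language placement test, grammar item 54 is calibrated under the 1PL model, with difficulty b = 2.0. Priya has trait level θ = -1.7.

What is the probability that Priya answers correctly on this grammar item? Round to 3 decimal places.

0.024

P(θ) = 1 / (1 + exp(−(θ − b)))
Exponent: (-1.7 − 2.0) = -3.7000
1/(1 + e^{3.7000}) = 0.0241
P = 0.0241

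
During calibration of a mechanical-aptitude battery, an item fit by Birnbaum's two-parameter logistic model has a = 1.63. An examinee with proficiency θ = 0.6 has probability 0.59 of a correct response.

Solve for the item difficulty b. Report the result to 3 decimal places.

P(θ) = 1 / (1 + exp(−a(θ − b)))
logit(0.59) = ln(0.59/0.41) = 0.3640
b = θ − logit/(a) = 0.6 − 0.3640/1.6300 = 0.3767

0.377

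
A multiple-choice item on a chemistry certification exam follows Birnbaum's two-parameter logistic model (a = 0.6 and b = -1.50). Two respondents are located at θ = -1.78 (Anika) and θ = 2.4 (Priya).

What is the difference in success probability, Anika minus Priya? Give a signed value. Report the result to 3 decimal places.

P(θ) = 1 / (1 + exp(−a(θ − b)))
P(Anika) = 0.4581  [exponent -0.1680]
P(Priya) = 0.9121  [exponent 2.3400]
Difference = 0.4581 − 0.9121 = -0.4540

-0.454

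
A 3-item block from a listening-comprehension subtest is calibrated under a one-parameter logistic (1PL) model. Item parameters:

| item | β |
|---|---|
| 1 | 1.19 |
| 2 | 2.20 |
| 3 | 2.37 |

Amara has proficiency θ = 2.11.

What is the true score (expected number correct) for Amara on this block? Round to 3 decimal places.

P(θ) = 1 / (1 + exp(−(θ − β)))
P_1 = 1/(1+e^{-0.9200}) = 0.7150
P_2 = 1/(1+e^{0.0900}) = 0.4775
P_3 = 1/(1+e^{0.2600}) = 0.4354
E[score] = 0.7150 + 0.4775 + 0.4354 = 1.6279

1.628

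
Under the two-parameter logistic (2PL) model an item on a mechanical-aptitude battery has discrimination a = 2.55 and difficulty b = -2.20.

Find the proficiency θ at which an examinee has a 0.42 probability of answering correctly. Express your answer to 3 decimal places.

P(θ) = 1 / (1 + exp(−a(θ − b)))
logit = ln(0.4200/0.5800) = -0.3228
θ = b + logit/(a) = -2.20 + (-0.3228)/2.5500 = -2.3266

-2.327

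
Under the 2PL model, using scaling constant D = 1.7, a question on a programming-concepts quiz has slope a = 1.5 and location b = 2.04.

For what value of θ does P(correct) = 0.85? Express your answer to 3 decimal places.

2.720

P(θ) = 1 / (1 + exp(−D·a(θ − b)))
logit = ln(0.8500/0.1500) = 1.7346
θ = b + logit/(1.7·a) = 2.04 + 1.7346/2.5500 = 2.7202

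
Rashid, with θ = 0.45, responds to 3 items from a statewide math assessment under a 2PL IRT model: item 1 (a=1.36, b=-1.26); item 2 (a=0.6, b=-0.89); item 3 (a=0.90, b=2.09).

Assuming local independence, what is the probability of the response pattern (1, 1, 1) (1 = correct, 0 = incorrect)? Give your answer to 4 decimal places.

0.1171

P(θ) = 1 / (1 + exp(−a(θ − b)))
P_1 = 1/(1+e^{-2.3256}) = 0.9110
P_2 = 1/(1+e^{-0.8040}) = 0.6908
P_3 = 1/(1+e^{1.4760}) = 0.1860
L = P_1 × P_2 × P_3 = 0.9110 × 0.6908 × 0.1860 = 0.11708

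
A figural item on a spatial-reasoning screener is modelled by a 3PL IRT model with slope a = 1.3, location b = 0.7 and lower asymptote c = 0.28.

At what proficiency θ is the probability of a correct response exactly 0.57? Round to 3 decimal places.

0.397

P(θ) = c + (1 − c) · 1 / (1 + exp(−a(θ − b)))
Remove guessing floor: (0.57 − 0.28)/(1 − 0.28) = 0.4028
logit = ln(0.4028/0.5972) = -0.3939
θ = b + logit/(a) = 0.7 + (-0.3939)/1.3000 = 0.3970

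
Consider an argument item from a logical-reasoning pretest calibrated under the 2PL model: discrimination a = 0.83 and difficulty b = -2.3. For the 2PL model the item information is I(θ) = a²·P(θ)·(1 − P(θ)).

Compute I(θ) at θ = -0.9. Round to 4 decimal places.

P = 1/(1+e^{-1.1620}) = 0.7617
P(1−P) = 0.7617 × 0.2383 = 0.1815
I = a² × P(1−P) = 0.83² × 0.1815 = 0.12505

0.1250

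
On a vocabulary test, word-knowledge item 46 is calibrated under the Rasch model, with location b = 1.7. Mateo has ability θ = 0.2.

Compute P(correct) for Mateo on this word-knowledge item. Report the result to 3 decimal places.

P(θ) = 1 / (1 + exp(−(θ − b)))
Exponent: (0.2 − 1.7) = -1.5000
1/(1 + e^{1.5000}) = 0.1824
P = 0.1824

0.182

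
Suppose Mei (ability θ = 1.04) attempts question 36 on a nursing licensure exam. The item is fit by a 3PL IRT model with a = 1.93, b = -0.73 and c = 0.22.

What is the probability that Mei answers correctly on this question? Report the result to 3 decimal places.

0.975

P(θ) = c + (1 − c) · 1 / (1 + exp(−a(θ − b)))
Exponent: 1.93 × (1.04 − (-0.73)) = 3.4161
1/(1 + e^{-3.4161}) = 0.9682
P = 0.22 + 0.78 × 0.9682 = 0.9752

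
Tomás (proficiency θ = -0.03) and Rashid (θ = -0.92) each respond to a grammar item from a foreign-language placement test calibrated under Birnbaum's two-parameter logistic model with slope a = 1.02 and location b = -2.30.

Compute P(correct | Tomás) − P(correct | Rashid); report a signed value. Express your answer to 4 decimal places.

P(θ) = 1 / (1 + exp(−a(θ − b)))
P(Tomás) = 0.9101  [exponent 2.3154]
P(Rashid) = 0.8034  [exponent 1.4076]
Difference = 0.9101 − 0.8034 = 0.1068

0.1068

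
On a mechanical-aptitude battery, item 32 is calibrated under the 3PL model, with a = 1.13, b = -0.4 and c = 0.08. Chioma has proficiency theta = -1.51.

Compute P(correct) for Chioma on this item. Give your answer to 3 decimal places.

0.284

P(theta) = c + (1 − c) · 1 / (1 + exp(−a(theta − b)))
Exponent: 1.13 × (-1.51 − (-0.4)) = -1.2543
1/(1 + e^{1.2543}) = 0.2220
P = 0.08 + 0.92 × 0.2220 = 0.2842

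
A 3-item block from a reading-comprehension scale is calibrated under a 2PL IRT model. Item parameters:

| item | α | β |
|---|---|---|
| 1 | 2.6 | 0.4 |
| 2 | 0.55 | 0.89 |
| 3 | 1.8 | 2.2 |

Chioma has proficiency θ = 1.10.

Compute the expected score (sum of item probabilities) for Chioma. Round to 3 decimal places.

P(θ) = 1 / (1 + exp(−α(θ − β)))
P_1 = 1/(1+e^{-1.8200}) = 0.8606
P_2 = 1/(1+e^{-0.1155}) = 0.5288
P_3 = 1/(1+e^{1.9800}) = 0.1213
E[score] = 0.8606 + 0.5288 + 0.1213 = 1.5107

1.511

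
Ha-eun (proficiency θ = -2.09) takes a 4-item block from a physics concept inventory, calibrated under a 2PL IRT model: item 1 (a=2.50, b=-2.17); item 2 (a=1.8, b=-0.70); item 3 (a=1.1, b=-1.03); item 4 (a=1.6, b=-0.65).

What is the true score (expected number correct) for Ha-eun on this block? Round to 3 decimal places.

0.954

P(θ) = 1 / (1 + exp(−a(θ − b)))
P_1 = 1/(1+e^{-0.2000}) = 0.5498
P_2 = 1/(1+e^{2.5020}) = 0.0757
P_3 = 1/(1+e^{1.1660}) = 0.2376
P_4 = 1/(1+e^{2.3040}) = 0.0908
E[score] = 0.5498 + 0.0757 + 0.2376 + 0.0908 = 0.9539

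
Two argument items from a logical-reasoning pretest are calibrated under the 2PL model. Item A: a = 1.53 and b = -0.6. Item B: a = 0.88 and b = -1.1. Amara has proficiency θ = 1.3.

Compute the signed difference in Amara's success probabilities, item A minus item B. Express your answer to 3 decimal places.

P(θ) = 1 / (1 + exp(−a(θ − b)))
P_A = 0.9482
P_B = 0.8921
P_A − P_B = 0.0561

0.056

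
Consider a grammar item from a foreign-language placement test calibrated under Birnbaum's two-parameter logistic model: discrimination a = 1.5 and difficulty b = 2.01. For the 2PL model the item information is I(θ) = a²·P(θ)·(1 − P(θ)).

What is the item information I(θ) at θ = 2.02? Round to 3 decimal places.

P = 1/(1+e^{-0.0150}) = 0.5037
P(1−P) = 0.5037 × 0.4963 = 0.2500
I = a² × P(1−P) = 1.5² × 0.2500 = 0.56247

0.562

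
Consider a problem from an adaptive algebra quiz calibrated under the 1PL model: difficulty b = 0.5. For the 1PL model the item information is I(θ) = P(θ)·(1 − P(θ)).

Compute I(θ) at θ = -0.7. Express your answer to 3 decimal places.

0.178

P = 1/(1+e^{1.2000}) = 0.2315
P(1−P) = 0.2315 × 0.7685 = 0.1779
I = P(1−P) = 0.17789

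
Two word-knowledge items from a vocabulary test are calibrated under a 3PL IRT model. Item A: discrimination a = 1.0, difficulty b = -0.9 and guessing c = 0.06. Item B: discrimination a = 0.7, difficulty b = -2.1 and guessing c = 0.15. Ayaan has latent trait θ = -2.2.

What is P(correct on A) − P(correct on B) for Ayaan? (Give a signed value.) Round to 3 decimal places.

P(θ) = c + (1 − c) · 1 / (1 + exp(−a(θ − b)))
P_A = 0.2613
P_B = 0.5601
P_A − P_B = -0.2988

-0.299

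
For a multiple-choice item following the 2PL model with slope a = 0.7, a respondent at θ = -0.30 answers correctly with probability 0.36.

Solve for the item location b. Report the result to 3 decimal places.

P(θ) = 1 / (1 + exp(−a(θ − b)))
logit(0.36) = ln(0.36/0.64) = -0.5754
b = θ − logit/(a) = -0.30 − (-0.5754)/0.7000 = 0.5219

0.522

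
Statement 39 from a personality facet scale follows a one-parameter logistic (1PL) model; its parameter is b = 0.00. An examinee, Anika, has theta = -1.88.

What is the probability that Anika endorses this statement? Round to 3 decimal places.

P(theta) = 1 / (1 + exp(−(theta − b)))
Exponent: (-1.88 − 0.00) = -1.8800
1/(1 + e^{1.8800}) = 0.1324
P = 0.1324

0.132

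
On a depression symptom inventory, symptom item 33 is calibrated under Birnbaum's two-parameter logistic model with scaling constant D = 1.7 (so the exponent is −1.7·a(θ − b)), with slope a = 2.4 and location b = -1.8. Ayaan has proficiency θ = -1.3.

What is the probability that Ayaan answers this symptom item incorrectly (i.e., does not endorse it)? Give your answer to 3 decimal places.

0.115

P(θ) = 1 / (1 + exp(−D·a(θ − b)))
Exponent: 1.7 × 2.4 × (-1.3 − (-1.8)) = 2.0400
1/(1 + e^{-2.0400}) = 0.8849
P = 0.8849
P(incorrect) = 1 − 0.8849 = 0.1151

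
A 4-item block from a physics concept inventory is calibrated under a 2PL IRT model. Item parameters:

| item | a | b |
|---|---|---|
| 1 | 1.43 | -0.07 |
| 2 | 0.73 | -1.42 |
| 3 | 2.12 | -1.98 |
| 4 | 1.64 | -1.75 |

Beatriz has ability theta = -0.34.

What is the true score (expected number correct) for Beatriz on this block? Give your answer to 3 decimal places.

2.972

P(theta) = 1 / (1 + exp(−a(theta − b)))
P_1 = 1/(1+e^{0.3861}) = 0.4047
P_2 = 1/(1+e^{-0.7884}) = 0.6875
P_3 = 1/(1+e^{-3.4768}) = 0.9700
P_4 = 1/(1+e^{-2.3124}) = 0.9099
E[score] = 0.4047 + 0.6875 + 0.9700 + 0.9099 = 2.9721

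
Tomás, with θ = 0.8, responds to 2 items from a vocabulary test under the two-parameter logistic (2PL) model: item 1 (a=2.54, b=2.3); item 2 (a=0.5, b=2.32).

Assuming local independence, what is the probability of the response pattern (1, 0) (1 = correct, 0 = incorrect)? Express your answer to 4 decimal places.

P(θ) = 1 / (1 + exp(−a(θ − b)))
P_1 = 1/(1+e^{3.8100}) = 0.0217
P_2 = 1/(1+e^{0.7600}) = 0.3186
L = P_1 × (1−P_2) = 0.0217 × 0.6814 = 0.01476

0.0148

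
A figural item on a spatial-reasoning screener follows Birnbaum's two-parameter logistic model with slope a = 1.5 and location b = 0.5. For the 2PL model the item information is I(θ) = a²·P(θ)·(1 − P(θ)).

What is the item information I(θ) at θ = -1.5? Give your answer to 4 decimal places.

0.1016

P = 1/(1+e^{3.0000}) = 0.0474
P(1−P) = 0.0474 × 0.9526 = 0.0452
I = a² × P(1−P) = 1.5² × 0.0452 = 0.10165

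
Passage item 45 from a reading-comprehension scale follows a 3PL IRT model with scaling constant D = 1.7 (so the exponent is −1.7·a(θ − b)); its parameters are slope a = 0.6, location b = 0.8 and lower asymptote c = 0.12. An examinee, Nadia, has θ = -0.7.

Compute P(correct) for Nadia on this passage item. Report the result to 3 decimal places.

0.277

P(θ) = c + (1 − c) · 1 / (1 + exp(−D·a(θ − b)))
Exponent: 1.7 × 0.6 × (-0.7 − 0.8) = -1.5300
1/(1 + e^{1.5300}) = 0.1780
P = 0.12 + 0.88 × 0.1780 = 0.2766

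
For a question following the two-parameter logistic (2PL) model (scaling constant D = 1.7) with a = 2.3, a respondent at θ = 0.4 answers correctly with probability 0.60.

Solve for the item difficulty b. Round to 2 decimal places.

0.30

P(θ) = 1 / (1 + exp(−D·a(θ − b)))
logit(0.60) = ln(0.60/0.40) = 0.4055
b = θ − logit/(1.7·a) = 0.4 − 0.4055/3.9100 = 0.2963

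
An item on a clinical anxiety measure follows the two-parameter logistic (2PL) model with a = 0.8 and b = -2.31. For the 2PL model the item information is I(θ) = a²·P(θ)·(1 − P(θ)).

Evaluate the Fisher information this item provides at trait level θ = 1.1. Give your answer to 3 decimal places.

0.037

P = 1/(1+e^{-2.7280}) = 0.9387
P(1−P) = 0.9387 × 0.0613 = 0.0576
I = a² × P(1−P) = 0.8² × 0.0576 = 0.03685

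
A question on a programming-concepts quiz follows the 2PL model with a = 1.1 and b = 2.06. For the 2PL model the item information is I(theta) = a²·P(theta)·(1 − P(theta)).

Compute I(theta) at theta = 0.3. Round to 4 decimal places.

0.1333

P = 1/(1+e^{1.9360}) = 0.1261
P(1−P) = 0.1261 × 0.8739 = 0.1102
I = a² × P(1−P) = 1.1² × 0.1102 = 0.13333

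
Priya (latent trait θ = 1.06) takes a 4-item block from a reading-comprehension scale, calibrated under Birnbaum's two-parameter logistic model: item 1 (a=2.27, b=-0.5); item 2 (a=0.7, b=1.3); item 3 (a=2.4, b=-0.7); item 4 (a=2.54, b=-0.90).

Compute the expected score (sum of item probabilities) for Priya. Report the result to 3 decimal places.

P(θ) = 1 / (1 + exp(−a(θ − b)))
P_1 = 1/(1+e^{-3.5412}) = 0.9718
P_2 = 1/(1+e^{0.1680}) = 0.4581
P_3 = 1/(1+e^{-4.2240}) = 0.9856
P_4 = 1/(1+e^{-4.9784}) = 0.9932
E[score] = 0.9718 + 0.4581 + 0.9856 + 0.9932 = 3.4087

3.409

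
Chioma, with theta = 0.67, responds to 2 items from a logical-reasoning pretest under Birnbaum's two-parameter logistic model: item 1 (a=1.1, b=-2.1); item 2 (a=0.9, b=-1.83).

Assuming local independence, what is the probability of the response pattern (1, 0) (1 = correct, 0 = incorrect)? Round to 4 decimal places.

0.0910

P(theta) = 1 / (1 + exp(−a(theta − b)))
P_1 = 1/(1+e^{-3.0470}) = 0.9547
P_2 = 1/(1+e^{-2.2500}) = 0.9047
L = P_1 × (1−P_2) = 0.9547 × 0.0953 = 0.09103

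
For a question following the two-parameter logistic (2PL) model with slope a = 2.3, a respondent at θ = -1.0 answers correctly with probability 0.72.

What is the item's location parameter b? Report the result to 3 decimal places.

P(θ) = 1 / (1 + exp(−a(θ − b)))
logit(0.72) = ln(0.72/0.28) = 0.9445
b = θ − logit/(a) = -1.0 − 0.9445/2.3000 = -1.4106

-1.411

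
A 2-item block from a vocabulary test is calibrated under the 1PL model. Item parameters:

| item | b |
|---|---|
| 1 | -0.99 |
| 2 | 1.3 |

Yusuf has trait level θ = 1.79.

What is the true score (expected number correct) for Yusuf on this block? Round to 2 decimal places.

1.56

P(θ) = 1 / (1 + exp(−(θ − b)))
P_1 = 1/(1+e^{-2.7800}) = 0.9416
P_2 = 1/(1+e^{-0.4900}) = 0.6201
E[score] = 0.9416 + 0.6201 = 1.5617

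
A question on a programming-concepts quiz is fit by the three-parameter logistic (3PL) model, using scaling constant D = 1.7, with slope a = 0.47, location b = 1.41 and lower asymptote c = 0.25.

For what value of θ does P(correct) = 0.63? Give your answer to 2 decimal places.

1.44

P(θ) = c + (1 − c) · 1 / (1 + exp(−D·a(θ − b)))
Remove guessing floor: (0.63 − 0.25)/(1 − 0.25) = 0.5067
logit = ln(0.5067/0.4933) = 0.0267
θ = b + logit/(1.7·a) = 1.41 + 0.0267/0.7990 = 1.4434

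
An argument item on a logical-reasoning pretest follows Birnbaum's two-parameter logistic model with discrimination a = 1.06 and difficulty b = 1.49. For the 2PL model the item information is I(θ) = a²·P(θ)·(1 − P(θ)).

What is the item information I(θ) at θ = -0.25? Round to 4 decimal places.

0.1325

P = 1/(1+e^{1.8444}) = 0.1365
P(1−P) = 0.1365 × 0.8635 = 0.1179
I = a² × P(1−P) = 1.06² × 0.1179 = 0.13246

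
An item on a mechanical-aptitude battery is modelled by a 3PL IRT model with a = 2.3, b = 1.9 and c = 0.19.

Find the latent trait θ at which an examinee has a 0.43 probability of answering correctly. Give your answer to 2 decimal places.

P(θ) = c + (1 − c) · 1 / (1 + exp(−a(θ − b)))
Remove guessing floor: (0.43 − 0.19)/(1 − 0.19) = 0.2963
logit = ln(0.2963/0.7037) = -0.8650
θ = b + logit/(a) = 1.9 + (-0.8650)/2.3000 = 1.5239

1.52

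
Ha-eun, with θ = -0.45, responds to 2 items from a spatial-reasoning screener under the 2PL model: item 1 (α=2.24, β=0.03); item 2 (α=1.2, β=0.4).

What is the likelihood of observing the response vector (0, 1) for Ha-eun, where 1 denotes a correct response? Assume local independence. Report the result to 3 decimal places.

P(θ) = 1 / (1 + exp(−α(θ − β)))
P_1 = 1/(1+e^{1.0752}) = 0.2544
P_2 = 1/(1+e^{1.0200}) = 0.2650
L = (1−P_1) × P_2 = 0.7456 × 0.2650 = 0.19760

0.198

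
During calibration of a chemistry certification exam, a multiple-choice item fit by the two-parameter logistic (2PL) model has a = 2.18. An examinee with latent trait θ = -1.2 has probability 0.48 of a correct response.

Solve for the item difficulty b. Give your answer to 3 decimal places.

P(θ) = 1 / (1 + exp(−a(θ − b)))
logit(0.48) = ln(0.48/0.52) = -0.0800
b = θ − logit/(a) = -1.2 − (-0.0800)/2.1800 = -1.1633

-1.163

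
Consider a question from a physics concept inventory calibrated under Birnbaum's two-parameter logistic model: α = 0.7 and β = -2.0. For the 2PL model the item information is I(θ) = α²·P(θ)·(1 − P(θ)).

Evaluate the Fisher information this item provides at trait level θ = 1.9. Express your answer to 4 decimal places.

P = 1/(1+e^{-2.7300}) = 0.9388
P(1−P) = 0.9388 × 0.0612 = 0.0575
I = α² × P(1−P) = 0.7² × 0.0575 = 0.02816

0.0282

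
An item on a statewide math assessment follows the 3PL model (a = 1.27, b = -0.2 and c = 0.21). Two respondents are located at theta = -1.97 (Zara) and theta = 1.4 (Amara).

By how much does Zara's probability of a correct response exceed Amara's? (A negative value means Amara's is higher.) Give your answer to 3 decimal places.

P(theta) = c + (1 − c) · 1 / (1 + exp(−a(theta − b)))
P(Zara) = 0.2855  [exponent -2.2479]
P(Amara) = 0.9085  [exponent 2.0320]
Difference = 0.2855 − 0.9085 = -0.6230

-0.623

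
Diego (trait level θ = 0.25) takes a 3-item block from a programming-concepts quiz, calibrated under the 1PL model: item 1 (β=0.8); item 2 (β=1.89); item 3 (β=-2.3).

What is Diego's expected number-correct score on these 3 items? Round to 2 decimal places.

1.46

P(θ) = 1 / (1 + exp(−(θ − β)))
P_1 = 1/(1+e^{0.5500}) = 0.3659
P_2 = 1/(1+e^{1.6400}) = 0.1625
P_3 = 1/(1+e^{-2.5500}) = 0.9276
E[score] = 0.3659 + 0.1625 + 0.9276 = 1.4559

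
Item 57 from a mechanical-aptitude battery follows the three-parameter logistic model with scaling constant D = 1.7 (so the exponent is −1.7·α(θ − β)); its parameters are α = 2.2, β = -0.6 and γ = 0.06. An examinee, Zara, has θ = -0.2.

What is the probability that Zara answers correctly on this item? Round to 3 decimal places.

0.828

P(θ) = γ + (1 − γ) · 1 / (1 + exp(−D·α(θ − β)))
Exponent: 1.7 × 2.2 × (-0.2 − (-0.6)) = 1.4960
1/(1 + e^{-1.4960}) = 0.8170
P = 0.06 + 0.94 × 0.8170 = 0.8280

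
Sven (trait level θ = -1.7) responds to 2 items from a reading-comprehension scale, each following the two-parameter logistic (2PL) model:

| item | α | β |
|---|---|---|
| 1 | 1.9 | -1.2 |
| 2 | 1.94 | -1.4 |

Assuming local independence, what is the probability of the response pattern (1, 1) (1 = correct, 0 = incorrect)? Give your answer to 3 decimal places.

P(θ) = 1 / (1 + exp(−α(θ − β)))
P_1 = 1/(1+e^{0.9500}) = 0.2789
P_2 = 1/(1+e^{0.5820}) = 0.3585
L = P_1 × P_2 = 0.2789 × 0.3585 = 0.09997

0.100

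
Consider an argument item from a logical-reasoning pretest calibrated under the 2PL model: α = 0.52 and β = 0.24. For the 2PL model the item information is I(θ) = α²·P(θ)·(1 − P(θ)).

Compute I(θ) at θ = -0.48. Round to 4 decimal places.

0.0653

P = 1/(1+e^{0.3744}) = 0.4075
P(1−P) = 0.4075 × 0.5925 = 0.2414
I = α² × P(1−P) = 0.52² × 0.2414 = 0.06529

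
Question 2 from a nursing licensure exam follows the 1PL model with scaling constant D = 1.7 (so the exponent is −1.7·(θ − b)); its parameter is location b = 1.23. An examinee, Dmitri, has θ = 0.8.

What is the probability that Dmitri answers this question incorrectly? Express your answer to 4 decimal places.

0.6750

P(θ) = 1 / (1 + exp(−D·(θ − b)))
Exponent: 1.7 × (0.8 − 1.23) = -0.7310
1/(1 + e^{0.7310}) = 0.3250
P = 0.3250
P(incorrect) = 1 − 0.3250 = 0.6750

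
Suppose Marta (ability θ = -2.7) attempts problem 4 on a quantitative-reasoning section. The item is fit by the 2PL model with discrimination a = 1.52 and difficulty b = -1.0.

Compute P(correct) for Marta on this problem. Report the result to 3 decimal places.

P(θ) = 1 / (1 + exp(−a(θ − b)))
Exponent: 1.52 × (-2.7 − (-1.0)) = -2.5840
1/(1 + e^{2.5840}) = 0.0702

0.070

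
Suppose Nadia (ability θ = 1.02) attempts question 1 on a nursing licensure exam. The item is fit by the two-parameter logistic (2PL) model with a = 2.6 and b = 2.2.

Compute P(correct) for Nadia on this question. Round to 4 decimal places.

P(θ) = 1 / (1 + exp(−a(θ − b)))
Exponent: 2.6 × (1.02 − 2.2) = -3.0680
1/(1 + e^{3.0680}) = 0.0444

0.0444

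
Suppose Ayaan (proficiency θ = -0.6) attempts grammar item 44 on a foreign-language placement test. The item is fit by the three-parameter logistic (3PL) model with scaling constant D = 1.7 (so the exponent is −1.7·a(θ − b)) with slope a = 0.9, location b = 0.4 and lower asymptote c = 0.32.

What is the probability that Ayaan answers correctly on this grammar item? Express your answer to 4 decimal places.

0.4410

P(θ) = c + (1 − c) · 1 / (1 + exp(−D·a(θ − b)))
Exponent: 1.7 × 0.9 × (-0.6 − 0.4) = -1.5300
1/(1 + e^{1.5300}) = 0.1780
P = 0.32 + 0.68 × 0.1780 = 0.4410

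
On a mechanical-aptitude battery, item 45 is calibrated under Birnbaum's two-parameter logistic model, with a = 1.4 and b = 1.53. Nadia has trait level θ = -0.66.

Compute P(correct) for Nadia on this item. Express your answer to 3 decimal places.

0.045

P(θ) = 1 / (1 + exp(−a(θ − b)))
Exponent: 1.4 × (-0.66 − 1.53) = -3.0660
1/(1 + e^{3.0660}) = 0.0445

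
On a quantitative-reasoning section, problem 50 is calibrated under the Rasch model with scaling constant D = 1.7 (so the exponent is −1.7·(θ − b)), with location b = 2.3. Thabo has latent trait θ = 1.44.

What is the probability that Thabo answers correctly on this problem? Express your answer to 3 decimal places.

0.188

P(θ) = 1 / (1 + exp(−D·(θ − b)))
Exponent: 1.7 × (1.44 − 2.3) = -1.4620
1/(1 + e^{1.4620}) = 0.1882
P = 0.1882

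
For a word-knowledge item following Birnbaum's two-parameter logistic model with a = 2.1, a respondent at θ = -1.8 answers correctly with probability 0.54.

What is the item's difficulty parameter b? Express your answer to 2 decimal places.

P(θ) = 1 / (1 + exp(−a(θ − b)))
logit(0.54) = ln(0.54/0.46) = 0.1603
b = θ − logit/(a) = -1.8 − 0.1603/2.1000 = -1.8764

-1.88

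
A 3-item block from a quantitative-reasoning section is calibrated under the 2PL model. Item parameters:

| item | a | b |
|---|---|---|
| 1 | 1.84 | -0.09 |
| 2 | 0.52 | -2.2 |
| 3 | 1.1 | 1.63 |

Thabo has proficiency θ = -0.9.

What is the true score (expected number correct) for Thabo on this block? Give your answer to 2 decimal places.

0.90

P(θ) = 1 / (1 + exp(−a(θ − b)))
P_1 = 1/(1+e^{1.4904}) = 0.1839
P_2 = 1/(1+e^{-0.6760}) = 0.6628
P_3 = 1/(1+e^{2.7830}) = 0.0582
E[score] = 0.1839 + 0.6628 + 0.0582 = 0.9050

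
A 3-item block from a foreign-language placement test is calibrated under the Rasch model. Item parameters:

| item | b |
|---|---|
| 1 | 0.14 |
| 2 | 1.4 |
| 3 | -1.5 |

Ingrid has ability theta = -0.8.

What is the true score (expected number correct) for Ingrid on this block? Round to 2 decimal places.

1.05

P(theta) = 1 / (1 + exp(−(theta − b)))
P_1 = 1/(1+e^{0.9400}) = 0.2809
P_2 = 1/(1+e^{2.2000}) = 0.0998
P_3 = 1/(1+e^{-0.7000}) = 0.6682
E[score] = 0.2809 + 0.0998 + 0.6682 = 1.0488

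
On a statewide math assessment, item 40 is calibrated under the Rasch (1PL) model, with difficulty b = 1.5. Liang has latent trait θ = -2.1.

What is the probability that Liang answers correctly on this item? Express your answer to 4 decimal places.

P(θ) = 1 / (1 + exp(−(θ − b)))
Exponent: (-2.1 − 1.5) = -3.6000
1/(1 + e^{3.6000}) = 0.0266
P = 0.0266

0.0266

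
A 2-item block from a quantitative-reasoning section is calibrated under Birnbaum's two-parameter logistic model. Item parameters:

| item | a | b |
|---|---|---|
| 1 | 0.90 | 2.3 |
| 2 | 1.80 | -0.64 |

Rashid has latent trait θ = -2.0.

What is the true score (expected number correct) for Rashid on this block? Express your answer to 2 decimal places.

P(θ) = 1 / (1 + exp(−a(θ − b)))
P_1 = 1/(1+e^{3.8700}) = 0.0204
P_2 = 1/(1+e^{2.4480}) = 0.0796
E[score] = 0.0204 + 0.0796 = 0.1000

0.10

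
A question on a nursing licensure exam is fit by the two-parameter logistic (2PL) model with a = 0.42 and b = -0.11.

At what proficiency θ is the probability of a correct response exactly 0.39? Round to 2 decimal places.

P(θ) = 1 / (1 + exp(−a(θ − b)))
logit = ln(0.3900/0.6100) = -0.4473
θ = b + logit/(a) = -0.11 + (-0.4473)/0.4200 = -1.1750

-1.18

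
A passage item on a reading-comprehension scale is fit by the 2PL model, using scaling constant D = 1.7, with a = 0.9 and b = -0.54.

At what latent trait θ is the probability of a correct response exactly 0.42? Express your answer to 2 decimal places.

P(θ) = 1 / (1 + exp(−D·a(θ − b)))
logit = ln(0.4200/0.5800) = -0.3228
θ = b + logit/(1.7·a) = -0.54 + (-0.3228)/1.5300 = -0.7510

-0.75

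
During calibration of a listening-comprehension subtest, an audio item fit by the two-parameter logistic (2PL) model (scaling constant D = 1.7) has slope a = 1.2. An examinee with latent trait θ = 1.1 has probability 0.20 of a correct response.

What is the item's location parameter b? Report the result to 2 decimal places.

P(θ) = 1 / (1 + exp(−D·a(θ − b)))
logit(0.20) = ln(0.20/0.80) = -1.3863
b = θ − logit/(1.7·a) = 1.1 − (-1.3863)/2.0400 = 1.7796

1.78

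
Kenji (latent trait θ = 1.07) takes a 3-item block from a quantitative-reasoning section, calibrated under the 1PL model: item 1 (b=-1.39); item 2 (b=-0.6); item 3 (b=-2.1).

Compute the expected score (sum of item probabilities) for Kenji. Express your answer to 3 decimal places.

2.723

P(θ) = 1 / (1 + exp(−(θ − b)))
P_1 = 1/(1+e^{-2.4600}) = 0.9213
P_2 = 1/(1+e^{-1.6700}) = 0.8416
P_3 = 1/(1+e^{-3.1700}) = 0.9597
E[score] = 0.9213 + 0.8416 + 0.9597 = 2.7226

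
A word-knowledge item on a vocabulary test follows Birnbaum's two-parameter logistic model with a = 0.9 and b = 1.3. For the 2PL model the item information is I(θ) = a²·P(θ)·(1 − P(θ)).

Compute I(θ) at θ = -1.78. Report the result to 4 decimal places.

0.0449

P = 1/(1+e^{2.7720}) = 0.0589
P(1−P) = 0.0589 × 0.9411 = 0.0554
I = a² × P(1−P) = 0.9² × 0.0554 = 0.04487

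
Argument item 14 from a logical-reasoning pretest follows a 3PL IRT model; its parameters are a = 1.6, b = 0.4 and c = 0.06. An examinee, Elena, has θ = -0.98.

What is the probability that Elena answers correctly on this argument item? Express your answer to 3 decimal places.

0.153

P(θ) = c + (1 − c) · 1 / (1 + exp(−a(θ − b)))
Exponent: 1.6 × (-0.98 − 0.4) = -2.2080
1/(1 + e^{2.2080}) = 0.0990
P = 0.06 + 0.94 × 0.0990 = 0.1531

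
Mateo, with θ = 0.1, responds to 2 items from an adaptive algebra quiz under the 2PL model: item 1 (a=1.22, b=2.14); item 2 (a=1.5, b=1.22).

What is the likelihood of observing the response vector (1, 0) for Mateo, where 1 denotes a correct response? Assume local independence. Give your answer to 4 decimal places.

P(θ) = 1 / (1 + exp(−a(θ − b)))
P_1 = 1/(1+e^{2.4888}) = 0.0766
P_2 = 1/(1+e^{1.6800}) = 0.1571
L = P_1 × (1−P_2) = 0.0766 × 0.8429 = 0.06461

0.0646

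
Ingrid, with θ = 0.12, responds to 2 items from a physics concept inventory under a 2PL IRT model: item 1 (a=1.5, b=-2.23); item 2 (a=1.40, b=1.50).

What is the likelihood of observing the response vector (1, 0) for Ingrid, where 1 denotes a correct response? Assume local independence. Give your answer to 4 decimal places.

P(θ) = 1 / (1 + exp(−a(θ − b)))
P_1 = 1/(1+e^{-3.5250}) = 0.9714
P_2 = 1/(1+e^{1.9320}) = 0.1265
L = P_1 × (1−P_2) = 0.9714 × 0.8735 = 0.84848

0.8485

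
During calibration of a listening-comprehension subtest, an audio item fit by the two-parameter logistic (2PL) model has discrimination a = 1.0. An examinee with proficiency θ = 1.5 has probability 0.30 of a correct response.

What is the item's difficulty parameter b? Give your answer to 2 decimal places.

P(θ) = 1 / (1 + exp(−a(θ − b)))
logit(0.30) = ln(0.30/0.70) = -0.8473
b = θ − logit/(a) = 1.5 − (-0.8473)/1.0000 = 2.3473

2.35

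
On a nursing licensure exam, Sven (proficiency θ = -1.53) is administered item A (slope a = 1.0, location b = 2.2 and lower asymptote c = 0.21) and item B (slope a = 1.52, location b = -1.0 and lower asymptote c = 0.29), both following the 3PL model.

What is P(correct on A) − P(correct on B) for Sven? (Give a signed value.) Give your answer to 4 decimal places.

P(θ) = c + (1 − c) · 1 / (1 + exp(−a(θ − b)))
P_A = 0.2285
P_B = 0.5093
P_A − P_B = -0.2808

-0.2808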